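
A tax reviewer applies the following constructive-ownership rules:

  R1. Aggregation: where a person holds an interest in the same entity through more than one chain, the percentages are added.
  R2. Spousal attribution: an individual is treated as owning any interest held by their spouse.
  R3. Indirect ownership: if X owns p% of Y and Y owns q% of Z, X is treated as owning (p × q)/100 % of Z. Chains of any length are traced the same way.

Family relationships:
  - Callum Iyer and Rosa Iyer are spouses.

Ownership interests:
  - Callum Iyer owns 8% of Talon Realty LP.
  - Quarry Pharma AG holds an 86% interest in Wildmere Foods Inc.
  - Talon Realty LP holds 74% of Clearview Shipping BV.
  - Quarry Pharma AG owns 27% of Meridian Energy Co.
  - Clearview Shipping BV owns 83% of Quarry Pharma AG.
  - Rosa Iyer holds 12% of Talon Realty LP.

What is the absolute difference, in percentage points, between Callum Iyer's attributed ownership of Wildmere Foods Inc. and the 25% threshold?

14.43576

By spousal attribution (R2), Callum Iyer is treated as also owning Rosa Iyer's interest in Talon Realty LP, giving 8% + 12% = 20%.
Chain via Talon Realty LP → Clearview Shipping BV → Quarry Pharma AG (R3): 20% × 74% × 83% × 86% = 10.56424% of Wildmere Foods Inc.
10.56424% falls short of the 25% threshold by 14.43576 percentage points.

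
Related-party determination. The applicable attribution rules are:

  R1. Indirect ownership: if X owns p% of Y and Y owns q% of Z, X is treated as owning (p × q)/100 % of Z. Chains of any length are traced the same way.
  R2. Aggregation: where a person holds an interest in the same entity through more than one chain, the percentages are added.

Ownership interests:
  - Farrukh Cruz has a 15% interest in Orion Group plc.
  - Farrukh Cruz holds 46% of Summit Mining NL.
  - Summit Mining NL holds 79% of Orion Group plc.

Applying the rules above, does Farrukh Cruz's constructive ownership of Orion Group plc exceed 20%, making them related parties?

Yes

Chain via Summit Mining NL (R1): 46% × 79% = 36.34% of Orion Group plc.
Direct interest in Orion Group plc: 15%.
Aggregating (R2): 36.34% + 15% = 51.34%.
51.34% exceeds the 20% threshold, so Farrukh is a related party to Orion Group plc.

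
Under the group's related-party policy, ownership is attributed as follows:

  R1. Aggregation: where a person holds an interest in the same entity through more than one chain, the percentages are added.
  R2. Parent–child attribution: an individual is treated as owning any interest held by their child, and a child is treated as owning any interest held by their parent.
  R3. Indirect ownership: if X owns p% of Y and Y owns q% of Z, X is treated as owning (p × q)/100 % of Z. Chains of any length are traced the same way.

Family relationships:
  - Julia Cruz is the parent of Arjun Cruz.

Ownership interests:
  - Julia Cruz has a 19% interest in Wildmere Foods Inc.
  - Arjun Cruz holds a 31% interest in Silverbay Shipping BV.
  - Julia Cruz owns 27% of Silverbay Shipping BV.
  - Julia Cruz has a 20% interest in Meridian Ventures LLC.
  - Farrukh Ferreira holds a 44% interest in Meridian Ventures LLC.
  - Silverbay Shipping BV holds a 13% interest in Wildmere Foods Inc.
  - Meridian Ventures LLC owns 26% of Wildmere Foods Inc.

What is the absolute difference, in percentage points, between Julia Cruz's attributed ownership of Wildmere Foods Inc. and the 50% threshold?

18.26

By parent–child attribution (R2), Julia Cruz is treated as also owning Arjun Cruz's interest in Silverbay Shipping BV, giving 27% + 31% = 58%.
Chain via Silverbay Shipping BV (R3): 58% × 13% = 7.54% of Wildmere Foods Inc.
Chain via Meridian Ventures LLC (R3): 20% × 26% = 5.2% of Wildmere Foods Inc.
Direct interest in Wildmere Foods Inc: 19%.
Aggregating (R1): 7.54% + 5.2% + 19% = 31.74%.
31.74% falls short of the 50% threshold by 18.26 percentage points.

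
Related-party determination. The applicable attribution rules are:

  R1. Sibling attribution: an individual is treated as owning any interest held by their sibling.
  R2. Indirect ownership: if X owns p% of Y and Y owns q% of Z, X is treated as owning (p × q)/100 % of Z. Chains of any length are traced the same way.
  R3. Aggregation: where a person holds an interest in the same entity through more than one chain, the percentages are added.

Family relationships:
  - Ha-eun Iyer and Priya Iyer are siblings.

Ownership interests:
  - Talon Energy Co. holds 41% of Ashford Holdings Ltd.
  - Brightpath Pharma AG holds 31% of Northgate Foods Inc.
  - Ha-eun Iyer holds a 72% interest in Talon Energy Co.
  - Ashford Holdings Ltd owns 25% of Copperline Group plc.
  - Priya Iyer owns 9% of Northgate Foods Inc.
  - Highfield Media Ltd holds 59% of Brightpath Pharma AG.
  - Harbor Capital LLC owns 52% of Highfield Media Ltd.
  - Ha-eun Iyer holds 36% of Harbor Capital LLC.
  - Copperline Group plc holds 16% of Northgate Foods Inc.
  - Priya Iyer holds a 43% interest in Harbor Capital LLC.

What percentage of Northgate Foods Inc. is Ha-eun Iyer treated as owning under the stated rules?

17.694332%

By sibling attribution (R1), Ha-eun Iyer is treated as also owning Priya Iyer's interest in Harbor Capital LLC, giving 36% + 43% = 79%.
By sibling attribution (R1), Ha-eun Iyer is treated as owning Priya Iyer's 9% interest in Northgate Foods Inc.
Chain via Harbor Capital LLC → Highfield Media Ltd → Brightpath Pharma AG (R2): 79% × 52% × 59% × 31% = 7.513532% of Northgate Foods Inc.
Chain via Talon Energy Co. → Ashford Holdings Ltd → Copperline Group plc (R2): 72% × 41% × 25% × 16% = 1.1808% of Northgate Foods Inc.
Direct interest in Northgate Foods Inc: 9%.
Aggregating (R3): 7.513532% + 1.1808% + 9% = 17.694332%.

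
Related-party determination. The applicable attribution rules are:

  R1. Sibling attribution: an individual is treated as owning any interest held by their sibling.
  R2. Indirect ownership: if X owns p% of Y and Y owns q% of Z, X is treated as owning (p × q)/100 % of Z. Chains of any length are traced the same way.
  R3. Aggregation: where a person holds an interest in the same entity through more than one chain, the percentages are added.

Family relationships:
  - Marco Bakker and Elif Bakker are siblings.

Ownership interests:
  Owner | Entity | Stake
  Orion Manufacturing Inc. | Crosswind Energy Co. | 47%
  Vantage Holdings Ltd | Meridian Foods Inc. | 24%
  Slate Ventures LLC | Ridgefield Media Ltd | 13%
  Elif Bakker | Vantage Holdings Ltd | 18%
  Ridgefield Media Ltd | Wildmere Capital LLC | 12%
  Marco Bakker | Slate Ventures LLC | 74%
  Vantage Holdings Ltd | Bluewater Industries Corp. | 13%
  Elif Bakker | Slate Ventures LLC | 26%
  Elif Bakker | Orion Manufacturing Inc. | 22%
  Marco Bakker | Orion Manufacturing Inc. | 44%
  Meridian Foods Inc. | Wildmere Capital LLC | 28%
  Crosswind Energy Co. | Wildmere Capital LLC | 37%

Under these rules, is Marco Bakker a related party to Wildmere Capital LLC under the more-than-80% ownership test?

No

By sibling attribution (R1), Marco Bakker is treated as also owning Elif Bakker's interest in Slate Ventures LLC, giving 74% + 26% = 100%.
By sibling attribution (R1), Marco Bakker is treated as also owning Elif Bakker's interest in Orion Manufacturing Inc, giving 44% + 22% = 66%.
By sibling attribution (R1), Marco Bakker is treated as owning Elif Bakker's 18% interest in Vantage Holdings Ltd.
Chain via Slate Ventures LLC → Ridgefield Media Ltd (R2): 100% × 13% × 12% = 1.56% of Wildmere Capital LLC.
Chain via Orion Manufacturing Inc. → Crosswind Energy Co. (R2): 66% × 47% × 37% = 11.4774% of Wildmere Capital LLC.
Chain via Vantage Holdings Ltd → Meridian Foods Inc. (R2): 18% × 24% × 28% = 1.2096% of Wildmere Capital LLC.
Aggregating (R3): 1.56% + 11.4774% + 1.2096% = 14.247%.
14.247% does not exceed the 80% threshold, so Marco is not a related party to Wildmere Capital LLC.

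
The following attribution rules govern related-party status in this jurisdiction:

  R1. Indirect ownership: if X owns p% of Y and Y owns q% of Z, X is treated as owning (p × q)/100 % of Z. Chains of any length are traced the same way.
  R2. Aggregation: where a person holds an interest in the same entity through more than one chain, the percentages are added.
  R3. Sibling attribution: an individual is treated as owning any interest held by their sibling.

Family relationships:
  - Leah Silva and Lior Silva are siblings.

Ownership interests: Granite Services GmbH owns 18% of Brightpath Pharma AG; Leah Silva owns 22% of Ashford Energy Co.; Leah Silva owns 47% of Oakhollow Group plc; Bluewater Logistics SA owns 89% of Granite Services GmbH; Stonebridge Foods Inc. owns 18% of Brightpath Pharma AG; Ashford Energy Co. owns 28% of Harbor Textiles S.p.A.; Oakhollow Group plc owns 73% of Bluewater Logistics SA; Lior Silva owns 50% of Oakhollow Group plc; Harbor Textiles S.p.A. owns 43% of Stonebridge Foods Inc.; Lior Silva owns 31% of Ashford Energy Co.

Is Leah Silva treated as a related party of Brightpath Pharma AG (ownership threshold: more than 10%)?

By sibling attribution (R3), Leah Silva is treated as also owning Lior Silva's interest in Oakhollow Group plc, giving 47% + 50% = 97%.
By sibling attribution (R3), Leah Silva is treated as also owning Lior Silva's interest in Ashford Energy Co, giving 22% + 31% = 53%.
Chain via Oakhollow Group plc → Bluewater Logistics SA → Granite Services GmbH (R1): 97% × 73% × 89% × 18% = 11.343762% of Brightpath Pharma AG.
Chain via Ashford Energy Co. → Harbor Textiles S.p.A. → Stonebridge Foods Inc. (R1): 53% × 28% × 43% × 18% = 1.148616% of Brightpath Pharma AG.
Aggregating (R2): 11.343762% + 1.148616% = 12.492378%.
12.492378% exceeds the 10% threshold, so Leah is a related party to Brightpath Pharma AG.

Yes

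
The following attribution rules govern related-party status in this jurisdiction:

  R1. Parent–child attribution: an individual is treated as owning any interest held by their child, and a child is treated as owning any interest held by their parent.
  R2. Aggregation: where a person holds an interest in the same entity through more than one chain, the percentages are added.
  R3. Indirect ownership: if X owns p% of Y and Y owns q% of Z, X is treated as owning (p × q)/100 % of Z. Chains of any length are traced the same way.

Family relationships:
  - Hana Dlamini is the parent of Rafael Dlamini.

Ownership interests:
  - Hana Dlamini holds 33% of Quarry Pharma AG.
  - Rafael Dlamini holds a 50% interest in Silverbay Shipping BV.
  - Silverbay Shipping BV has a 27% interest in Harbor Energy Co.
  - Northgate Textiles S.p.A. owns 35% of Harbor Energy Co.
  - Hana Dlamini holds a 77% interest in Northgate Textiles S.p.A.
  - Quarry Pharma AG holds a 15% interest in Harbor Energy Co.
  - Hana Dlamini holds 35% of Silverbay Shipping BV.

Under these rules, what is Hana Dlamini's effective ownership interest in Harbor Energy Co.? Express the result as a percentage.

54.85%

By parent–child attribution (R1), Hana Dlamini is treated as also owning Rafael Dlamini's interest in Silverbay Shipping BV, giving 35% + 50% = 85%.
Chain via Northgate Textiles S.p.A. (R3): 77% × 35% = 26.95% of Harbor Energy Co.
Chain via Quarry Pharma AG (R3): 33% × 15% = 4.95% of Harbor Energy Co.
Chain via Silverbay Shipping BV (R3): 85% × 27% = 22.95% of Harbor Energy Co.
Aggregating (R2): 26.95% + 4.95% + 22.95% = 54.85%.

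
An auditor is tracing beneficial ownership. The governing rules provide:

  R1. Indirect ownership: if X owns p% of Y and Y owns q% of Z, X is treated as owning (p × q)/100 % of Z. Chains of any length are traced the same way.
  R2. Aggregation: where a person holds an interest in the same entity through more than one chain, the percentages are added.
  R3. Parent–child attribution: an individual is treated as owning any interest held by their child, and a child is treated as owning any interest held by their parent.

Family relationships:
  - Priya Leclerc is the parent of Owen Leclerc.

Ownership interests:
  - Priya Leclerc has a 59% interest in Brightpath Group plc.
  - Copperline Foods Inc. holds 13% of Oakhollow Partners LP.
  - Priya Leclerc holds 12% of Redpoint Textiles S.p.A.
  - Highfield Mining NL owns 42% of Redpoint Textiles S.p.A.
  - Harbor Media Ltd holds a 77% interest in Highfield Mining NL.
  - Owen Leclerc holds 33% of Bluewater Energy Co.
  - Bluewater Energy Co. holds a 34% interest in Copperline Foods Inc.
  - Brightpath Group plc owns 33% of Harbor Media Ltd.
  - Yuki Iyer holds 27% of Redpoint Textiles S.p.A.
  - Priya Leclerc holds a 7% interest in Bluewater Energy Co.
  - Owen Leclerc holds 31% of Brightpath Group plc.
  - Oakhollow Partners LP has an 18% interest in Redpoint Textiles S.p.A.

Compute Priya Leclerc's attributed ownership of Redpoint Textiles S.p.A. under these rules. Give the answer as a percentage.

21.92322%

By parent–child attribution (R3), Priya Leclerc is treated as also owning Owen Leclerc's interest in Brightpath Group plc, giving 59% + 31% = 90%.
By parent–child attribution (R3), Priya Leclerc is treated as also owning Owen Leclerc's interest in Bluewater Energy Co, giving 7% + 33% = 40%.
Chain via Brightpath Group plc → Harbor Media Ltd → Highfield Mining NL (R1): 90% × 33% × 77% × 42% = 9.60498% of Redpoint Textiles S.p.A.
Chain via Bluewater Energy Co. → Copperline Foods Inc. → Oakhollow Partners LP (R1): 40% × 34% × 13% × 18% = 0.31824% of Redpoint Textiles S.p.A.
Direct interest in Redpoint Textiles S.p.A: 12%.
Aggregating (R2): 9.60498% + 0.31824% + 12% = 21.92322%.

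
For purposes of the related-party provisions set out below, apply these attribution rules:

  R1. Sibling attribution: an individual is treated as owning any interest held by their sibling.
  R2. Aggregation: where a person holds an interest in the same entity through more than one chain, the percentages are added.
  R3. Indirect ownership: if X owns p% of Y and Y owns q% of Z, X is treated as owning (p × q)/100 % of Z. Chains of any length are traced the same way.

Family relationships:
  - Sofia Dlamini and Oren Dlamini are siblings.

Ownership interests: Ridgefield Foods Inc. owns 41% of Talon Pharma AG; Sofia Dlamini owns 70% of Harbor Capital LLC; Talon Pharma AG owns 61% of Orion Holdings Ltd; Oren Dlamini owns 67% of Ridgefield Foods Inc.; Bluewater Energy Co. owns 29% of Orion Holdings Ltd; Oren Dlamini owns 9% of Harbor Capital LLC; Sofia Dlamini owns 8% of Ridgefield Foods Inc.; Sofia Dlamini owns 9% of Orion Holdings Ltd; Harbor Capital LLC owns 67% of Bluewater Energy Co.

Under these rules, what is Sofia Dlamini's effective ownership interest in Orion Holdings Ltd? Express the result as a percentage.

By sibling attribution (R1), Sofia Dlamini is treated as also owning Oren Dlamini's interest in Ridgefield Foods Inc, giving 8% + 67% = 75%.
By sibling attribution (R1), Sofia Dlamini is treated as also owning Oren Dlamini's interest in Harbor Capital LLC, giving 70% + 9% = 79%.
Chain via Ridgefield Foods Inc. → Talon Pharma AG (R3): 75% × 41% × 61% = 18.7575% of Orion Holdings Ltd.
Chain via Harbor Capital LLC → Bluewater Energy Co. (R3): 79% × 67% × 29% = 15.3497% of Orion Holdings Ltd.
Direct interest in Orion Holdings Ltd: 9%.
Aggregating (R2): 18.7575% + 15.3497% + 9% = 43.1072%.

43.1072%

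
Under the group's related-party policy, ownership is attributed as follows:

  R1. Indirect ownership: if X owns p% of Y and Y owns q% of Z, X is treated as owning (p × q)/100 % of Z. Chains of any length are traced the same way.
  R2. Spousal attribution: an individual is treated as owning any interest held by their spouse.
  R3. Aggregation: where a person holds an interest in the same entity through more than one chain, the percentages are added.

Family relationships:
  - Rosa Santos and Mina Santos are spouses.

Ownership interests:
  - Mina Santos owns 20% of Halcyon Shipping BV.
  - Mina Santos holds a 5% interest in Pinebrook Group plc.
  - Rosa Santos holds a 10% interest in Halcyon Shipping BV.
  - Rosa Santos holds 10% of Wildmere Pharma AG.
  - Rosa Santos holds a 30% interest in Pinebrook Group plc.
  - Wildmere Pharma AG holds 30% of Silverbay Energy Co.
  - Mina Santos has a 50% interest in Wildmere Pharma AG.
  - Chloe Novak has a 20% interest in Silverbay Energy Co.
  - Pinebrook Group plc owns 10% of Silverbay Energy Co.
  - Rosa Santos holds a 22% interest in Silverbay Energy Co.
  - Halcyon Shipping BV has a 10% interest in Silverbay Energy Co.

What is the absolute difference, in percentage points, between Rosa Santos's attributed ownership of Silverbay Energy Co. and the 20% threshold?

By spousal attribution (R2), Rosa Santos is treated as also owning Mina Santos's interest in Wildmere Pharma AG, giving 10% + 50% = 60%.
By spousal attribution (R2), Rosa Santos is treated as also owning Mina Santos's interest in Pinebrook Group plc, giving 30% + 5% = 35%.
By spousal attribution (R2), Rosa Santos is treated as also owning Mina Santos's interest in Halcyon Shipping BV, giving 10% + 20% = 30%.
Chain via Wildmere Pharma AG (R1): 60% × 30% = 18% of Silverbay Energy Co.
Chain via Pinebrook Group plc (R1): 35% × 10% = 3.5% of Silverbay Energy Co.
Chain via Halcyon Shipping BV (R1): 30% × 10% = 3% of Silverbay Energy Co.
Direct interest in Silverbay Energy Co: 22%.
Aggregating (R3): 18% + 3.5% + 3% + 22% = 46.5%.
46.5% exceeds the 20% threshold by 26.5 percentage points.

26.5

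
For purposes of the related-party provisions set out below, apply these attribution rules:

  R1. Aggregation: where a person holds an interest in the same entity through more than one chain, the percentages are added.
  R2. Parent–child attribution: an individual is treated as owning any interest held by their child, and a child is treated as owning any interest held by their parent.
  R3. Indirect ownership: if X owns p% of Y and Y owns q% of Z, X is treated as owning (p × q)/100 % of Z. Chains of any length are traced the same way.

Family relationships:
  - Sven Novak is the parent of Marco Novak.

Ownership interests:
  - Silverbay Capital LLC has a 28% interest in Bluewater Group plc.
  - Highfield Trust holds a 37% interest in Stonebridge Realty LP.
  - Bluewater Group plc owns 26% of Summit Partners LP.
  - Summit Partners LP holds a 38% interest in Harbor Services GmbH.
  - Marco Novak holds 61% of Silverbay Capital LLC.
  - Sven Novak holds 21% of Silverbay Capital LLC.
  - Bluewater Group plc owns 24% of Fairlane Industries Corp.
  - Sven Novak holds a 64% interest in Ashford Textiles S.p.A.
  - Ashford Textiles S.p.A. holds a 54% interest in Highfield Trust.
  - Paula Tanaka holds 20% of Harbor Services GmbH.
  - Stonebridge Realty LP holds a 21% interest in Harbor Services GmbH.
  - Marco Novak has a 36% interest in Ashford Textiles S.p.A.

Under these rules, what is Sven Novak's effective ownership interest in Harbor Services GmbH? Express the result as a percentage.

By parent–child attribution (R2), Sven Novak is treated as also owning Marco Novak's interest in Silverbay Capital LLC, giving 21% + 61% = 82%.
By parent–child attribution (R2), Sven Novak is treated as also owning Marco Novak's interest in Ashford Textiles S.p.A, giving 64% + 36% = 100%.
Chain via Silverbay Capital LLC → Bluewater Group plc → Summit Partners LP (R3): 82% × 28% × 26% × 38% = 2.268448% of Harbor Services GmbH.
Chain via Ashford Textiles S.p.A. → Highfield Trust → Stonebridge Realty LP (R3): 100% × 54% × 37% × 21% = 4.1958% of Harbor Services GmbH.
Aggregating (R1): 2.268448% + 4.1958% = 6.464248%.

6.464248%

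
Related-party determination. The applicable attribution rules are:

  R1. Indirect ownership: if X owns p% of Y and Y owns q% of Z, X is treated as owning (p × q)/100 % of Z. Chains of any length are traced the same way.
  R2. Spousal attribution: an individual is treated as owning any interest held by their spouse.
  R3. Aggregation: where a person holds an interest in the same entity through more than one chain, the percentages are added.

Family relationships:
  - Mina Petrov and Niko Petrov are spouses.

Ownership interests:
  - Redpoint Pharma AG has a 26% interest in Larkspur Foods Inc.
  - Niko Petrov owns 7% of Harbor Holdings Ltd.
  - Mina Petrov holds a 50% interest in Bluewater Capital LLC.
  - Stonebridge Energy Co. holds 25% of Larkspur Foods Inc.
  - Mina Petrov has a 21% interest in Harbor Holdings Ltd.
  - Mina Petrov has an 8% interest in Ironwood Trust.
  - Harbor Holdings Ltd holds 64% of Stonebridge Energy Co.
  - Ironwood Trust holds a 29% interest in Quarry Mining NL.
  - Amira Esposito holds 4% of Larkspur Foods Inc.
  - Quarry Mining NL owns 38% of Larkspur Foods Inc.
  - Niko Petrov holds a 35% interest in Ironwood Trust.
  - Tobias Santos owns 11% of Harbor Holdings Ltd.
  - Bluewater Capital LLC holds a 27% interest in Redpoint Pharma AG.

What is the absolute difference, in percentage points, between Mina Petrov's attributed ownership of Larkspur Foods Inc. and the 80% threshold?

By spousal attribution (R2), Mina Petrov is treated as also owning Niko Petrov's interest in Ironwood Trust, giving 8% + 35% = 43%.
By spousal attribution (R2), Mina Petrov is treated as also owning Niko Petrov's interest in Harbor Holdings Ltd, giving 21% + 7% = 28%.
Chain via Ironwood Trust → Quarry Mining NL (R1): 43% × 29% × 38% = 4.7386% of Larkspur Foods Inc.
Chain via Bluewater Capital LLC → Redpoint Pharma AG (R1): 50% × 27% × 26% = 3.51% of Larkspur Foods Inc.
Chain via Harbor Holdings Ltd → Stonebridge Energy Co. (R1): 28% × 64% × 25% = 4.48% of Larkspur Foods Inc.
Aggregating (R3): 4.7386% + 3.51% + 4.48% = 12.7286%.
12.7286% falls short of the 80% threshold by 67.2714 percentage points.

67.2714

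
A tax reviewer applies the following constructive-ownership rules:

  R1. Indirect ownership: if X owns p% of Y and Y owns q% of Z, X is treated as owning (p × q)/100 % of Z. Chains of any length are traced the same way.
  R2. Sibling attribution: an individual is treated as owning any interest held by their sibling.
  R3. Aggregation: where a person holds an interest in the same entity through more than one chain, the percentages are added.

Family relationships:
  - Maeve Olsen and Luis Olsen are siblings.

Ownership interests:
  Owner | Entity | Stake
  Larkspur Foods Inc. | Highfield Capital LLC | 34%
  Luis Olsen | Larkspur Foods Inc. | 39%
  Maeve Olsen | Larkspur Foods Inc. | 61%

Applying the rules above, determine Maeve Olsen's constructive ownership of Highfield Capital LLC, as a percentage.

By sibling attribution (R2), Maeve Olsen is treated as also owning Luis Olsen's interest in Larkspur Foods Inc, giving 61% + 39% = 100%.
Chain via Larkspur Foods Inc. (R1): 100% × 34% = 34% of Highfield Capital LLC.

34%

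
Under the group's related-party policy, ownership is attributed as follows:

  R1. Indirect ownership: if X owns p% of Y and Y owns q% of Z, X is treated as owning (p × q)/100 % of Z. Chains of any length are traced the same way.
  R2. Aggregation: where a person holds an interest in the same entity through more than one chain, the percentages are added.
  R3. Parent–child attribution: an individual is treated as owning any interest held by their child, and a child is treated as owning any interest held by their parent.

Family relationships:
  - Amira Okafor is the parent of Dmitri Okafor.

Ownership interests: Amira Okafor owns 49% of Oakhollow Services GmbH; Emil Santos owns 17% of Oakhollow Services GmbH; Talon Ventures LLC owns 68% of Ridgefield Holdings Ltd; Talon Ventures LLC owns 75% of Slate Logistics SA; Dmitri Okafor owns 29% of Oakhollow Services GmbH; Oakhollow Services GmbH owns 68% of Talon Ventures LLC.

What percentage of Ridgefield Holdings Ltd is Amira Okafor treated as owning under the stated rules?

36.0672%

By parent–child attribution (R3), Amira Okafor is treated as also owning Dmitri Okafor's interest in Oakhollow Services GmbH, giving 49% + 29% = 78%.
Chain via Oakhollow Services GmbH → Talon Ventures LLC (R1): 78% × 68% × 68% = 36.0672% of Ridgefield Holdings Ltd.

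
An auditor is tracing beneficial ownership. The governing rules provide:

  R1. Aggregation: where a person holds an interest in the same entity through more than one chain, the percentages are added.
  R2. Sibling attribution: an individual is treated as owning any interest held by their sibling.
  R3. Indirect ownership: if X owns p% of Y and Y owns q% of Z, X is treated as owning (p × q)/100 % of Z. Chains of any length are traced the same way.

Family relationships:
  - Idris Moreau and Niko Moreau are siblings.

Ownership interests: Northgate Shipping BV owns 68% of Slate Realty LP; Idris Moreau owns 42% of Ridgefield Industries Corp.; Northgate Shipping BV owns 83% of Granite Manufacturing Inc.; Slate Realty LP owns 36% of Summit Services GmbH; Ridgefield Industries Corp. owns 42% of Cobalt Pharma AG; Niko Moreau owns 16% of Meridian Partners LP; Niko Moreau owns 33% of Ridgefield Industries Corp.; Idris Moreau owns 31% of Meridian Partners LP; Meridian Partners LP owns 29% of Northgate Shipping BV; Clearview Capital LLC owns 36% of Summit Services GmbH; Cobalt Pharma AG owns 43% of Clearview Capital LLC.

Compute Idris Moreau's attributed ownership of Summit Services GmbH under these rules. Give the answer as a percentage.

By sibling attribution (R2), Idris Moreau is treated as also owning Niko Moreau's interest in Ridgefield Industries Corp, giving 42% + 33% = 75%.
By sibling attribution (R2), Idris Moreau is treated as also owning Niko Moreau's interest in Meridian Partners LP, giving 31% + 16% = 47%.
Chain via Ridgefield Industries Corp. → Cobalt Pharma AG → Clearview Capital LLC (R3): 75% × 42% × 43% × 36% = 4.8762% of Summit Services GmbH.
Chain via Meridian Partners LP → Northgate Shipping BV → Slate Realty LP (R3): 47% × 29% × 68% × 36% = 3.336624% of Summit Services GmbH.
Aggregating (R1): 4.8762% + 3.336624% = 8.212824%.

8.212824%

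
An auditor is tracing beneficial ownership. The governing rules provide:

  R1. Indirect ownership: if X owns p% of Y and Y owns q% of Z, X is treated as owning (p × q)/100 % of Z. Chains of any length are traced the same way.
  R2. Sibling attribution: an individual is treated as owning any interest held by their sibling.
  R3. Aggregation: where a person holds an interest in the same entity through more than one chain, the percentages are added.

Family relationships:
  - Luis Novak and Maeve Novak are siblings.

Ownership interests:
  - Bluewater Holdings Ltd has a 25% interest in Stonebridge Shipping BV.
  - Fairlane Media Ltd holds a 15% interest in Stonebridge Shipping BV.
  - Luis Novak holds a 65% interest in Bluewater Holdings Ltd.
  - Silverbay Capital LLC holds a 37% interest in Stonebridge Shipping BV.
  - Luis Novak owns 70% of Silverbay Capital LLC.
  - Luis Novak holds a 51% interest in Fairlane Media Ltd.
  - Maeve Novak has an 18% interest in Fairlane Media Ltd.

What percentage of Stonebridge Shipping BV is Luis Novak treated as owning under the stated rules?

52.5%

By sibling attribution (R2), Luis Novak is treated as also owning Maeve Novak's interest in Fairlane Media Ltd, giving 51% + 18% = 69%.
Chain via Bluewater Holdings Ltd (R1): 65% × 25% = 16.25% of Stonebridge Shipping BV.
Chain via Silverbay Capital LLC (R1): 70% × 37% = 25.9% of Stonebridge Shipping BV.
Chain via Fairlane Media Ltd (R1): 69% × 15% = 10.35% of Stonebridge Shipping BV.
Aggregating (R3): 16.25% + 25.9% + 10.35% = 52.5%.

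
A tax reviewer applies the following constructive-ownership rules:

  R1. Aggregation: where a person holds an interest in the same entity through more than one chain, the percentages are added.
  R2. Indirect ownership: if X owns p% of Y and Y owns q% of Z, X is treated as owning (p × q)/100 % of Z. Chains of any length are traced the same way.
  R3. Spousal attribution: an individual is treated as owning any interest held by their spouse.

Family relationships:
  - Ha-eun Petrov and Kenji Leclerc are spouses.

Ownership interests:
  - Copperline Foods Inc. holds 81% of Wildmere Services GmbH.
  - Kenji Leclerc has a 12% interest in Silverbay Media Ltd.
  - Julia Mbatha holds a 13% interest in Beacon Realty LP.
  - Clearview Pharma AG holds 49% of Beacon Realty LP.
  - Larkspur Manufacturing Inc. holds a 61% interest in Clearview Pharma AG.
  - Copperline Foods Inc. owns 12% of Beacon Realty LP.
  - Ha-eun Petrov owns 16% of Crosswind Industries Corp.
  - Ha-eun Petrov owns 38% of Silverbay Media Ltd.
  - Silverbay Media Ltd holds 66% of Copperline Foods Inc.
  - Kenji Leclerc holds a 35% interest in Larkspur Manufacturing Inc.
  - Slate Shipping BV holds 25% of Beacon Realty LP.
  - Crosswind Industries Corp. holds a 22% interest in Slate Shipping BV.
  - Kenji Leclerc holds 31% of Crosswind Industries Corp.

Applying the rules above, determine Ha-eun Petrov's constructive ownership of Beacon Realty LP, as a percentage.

By spousal attribution (R3), Ha-eun Petrov is treated as also owning Kenji Leclerc's interest in Crosswind Industries Corp, giving 16% + 31% = 47%.
By spousal attribution (R3), Ha-eun Petrov is treated as also owning Kenji Leclerc's interest in Silverbay Media Ltd, giving 38% + 12% = 50%.
By spousal attribution (R3), Ha-eun Petrov is treated as owning Kenji Leclerc's 35% interest in Larkspur Manufacturing Inc.
Chain via Crosswind Industries Corp. → Slate Shipping BV (R2): 47% × 22% × 25% = 2.585% of Beacon Realty LP.
Chain via Silverbay Media Ltd → Copperline Foods Inc. (R2): 50% × 66% × 12% = 3.96% of Beacon Realty LP.
Chain via Larkspur Manufacturing Inc. → Clearview Pharma AG (R2): 35% × 61% × 49% = 10.4615% of Beacon Realty LP.
Aggregating (R1): 2.585% + 3.96% + 10.4615% = 17.0065%.

17.0065%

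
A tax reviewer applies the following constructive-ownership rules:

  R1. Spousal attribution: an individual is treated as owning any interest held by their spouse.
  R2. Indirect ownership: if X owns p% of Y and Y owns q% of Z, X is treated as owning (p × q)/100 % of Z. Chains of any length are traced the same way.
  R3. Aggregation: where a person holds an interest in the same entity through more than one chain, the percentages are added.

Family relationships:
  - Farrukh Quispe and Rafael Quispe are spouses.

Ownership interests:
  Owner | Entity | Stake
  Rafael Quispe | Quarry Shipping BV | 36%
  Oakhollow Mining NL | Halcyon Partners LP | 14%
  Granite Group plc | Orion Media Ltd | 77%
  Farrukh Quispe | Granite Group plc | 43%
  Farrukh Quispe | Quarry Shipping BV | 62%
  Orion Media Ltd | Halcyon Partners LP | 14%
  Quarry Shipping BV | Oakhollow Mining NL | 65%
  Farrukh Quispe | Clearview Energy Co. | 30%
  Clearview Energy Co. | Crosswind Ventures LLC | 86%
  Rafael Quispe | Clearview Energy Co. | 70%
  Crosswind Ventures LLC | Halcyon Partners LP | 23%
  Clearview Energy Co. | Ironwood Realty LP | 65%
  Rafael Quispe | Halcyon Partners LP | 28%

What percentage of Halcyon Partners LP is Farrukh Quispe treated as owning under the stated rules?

By spousal attribution (R1), Farrukh Quispe is treated as also owning Rafael Quispe's interest in Clearview Energy Co, giving 30% + 70% = 100%.
By spousal attribution (R1), Farrukh Quispe is treated as also owning Rafael Quispe's interest in Quarry Shipping BV, giving 62% + 36% = 98%.
By spousal attribution (R1), Farrukh Quispe is treated as owning Rafael Quispe's 28% interest in Halcyon Partners LP.
Chain via Granite Group plc → Orion Media Ltd (R2): 43% × 77% × 14% = 4.6354% of Halcyon Partners LP.
Chain via Clearview Energy Co. → Crosswind Ventures LLC (R2): 100% × 86% × 23% = 19.78% of Halcyon Partners LP.
Chain via Quarry Shipping BV → Oakhollow Mining NL (R2): 98% × 65% × 14% = 8.918% of Halcyon Partners LP.
Direct interest in Halcyon Partners LP: 28%.
Aggregating (R3): 4.6354% + 19.78% + 8.918% + 28% = 61.3334%.

61.3334%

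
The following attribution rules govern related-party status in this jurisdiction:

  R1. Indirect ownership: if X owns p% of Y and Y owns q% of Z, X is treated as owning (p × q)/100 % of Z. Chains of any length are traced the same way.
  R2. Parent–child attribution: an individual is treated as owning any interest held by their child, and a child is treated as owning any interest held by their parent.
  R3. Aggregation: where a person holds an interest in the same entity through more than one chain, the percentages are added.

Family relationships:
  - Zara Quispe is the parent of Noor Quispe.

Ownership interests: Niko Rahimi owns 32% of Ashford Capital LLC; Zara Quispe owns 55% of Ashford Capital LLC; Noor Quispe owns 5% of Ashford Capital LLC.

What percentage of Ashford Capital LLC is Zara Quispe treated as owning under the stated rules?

60%

By parent–child attribution (R2), Zara Quispe is treated as also owning Noor Quispe's interest in Ashford Capital LLC, giving 55% + 5% = 60%.
Direct interest in Ashford Capital LLC: 60%.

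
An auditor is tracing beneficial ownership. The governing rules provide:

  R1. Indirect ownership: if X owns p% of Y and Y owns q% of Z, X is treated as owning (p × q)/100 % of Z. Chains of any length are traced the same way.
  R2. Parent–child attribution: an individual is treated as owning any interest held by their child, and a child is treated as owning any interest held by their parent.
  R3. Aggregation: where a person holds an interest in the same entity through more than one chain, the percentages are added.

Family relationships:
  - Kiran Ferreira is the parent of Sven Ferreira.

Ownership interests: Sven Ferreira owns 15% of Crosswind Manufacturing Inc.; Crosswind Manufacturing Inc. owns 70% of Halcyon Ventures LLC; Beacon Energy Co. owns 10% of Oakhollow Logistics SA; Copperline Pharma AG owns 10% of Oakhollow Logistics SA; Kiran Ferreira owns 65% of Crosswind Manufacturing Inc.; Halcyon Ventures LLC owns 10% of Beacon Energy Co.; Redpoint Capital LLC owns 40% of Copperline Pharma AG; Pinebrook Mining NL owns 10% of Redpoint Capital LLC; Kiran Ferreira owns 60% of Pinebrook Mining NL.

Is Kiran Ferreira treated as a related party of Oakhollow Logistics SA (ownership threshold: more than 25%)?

By parent–child attribution (R2), Kiran Ferreira is treated as also owning Sven Ferreira's interest in Crosswind Manufacturing Inc, giving 65% + 15% = 80%.
Chain via Crosswind Manufacturing Inc. → Halcyon Ventures LLC → Beacon Energy Co. (R1): 80% × 70% × 10% × 10% = 0.56% of Oakhollow Logistics SA.
Chain via Pinebrook Mining NL → Redpoint Capital LLC → Copperline Pharma AG (R1): 60% × 10% × 40% × 10% = 0.24% of Oakhollow Logistics SA.
Aggregating (R3): 0.56% + 0.24% = 0.8%.
0.8% does not exceed the 25% threshold, so Kiran is not a related party to Oakhollow Logistics SA.

No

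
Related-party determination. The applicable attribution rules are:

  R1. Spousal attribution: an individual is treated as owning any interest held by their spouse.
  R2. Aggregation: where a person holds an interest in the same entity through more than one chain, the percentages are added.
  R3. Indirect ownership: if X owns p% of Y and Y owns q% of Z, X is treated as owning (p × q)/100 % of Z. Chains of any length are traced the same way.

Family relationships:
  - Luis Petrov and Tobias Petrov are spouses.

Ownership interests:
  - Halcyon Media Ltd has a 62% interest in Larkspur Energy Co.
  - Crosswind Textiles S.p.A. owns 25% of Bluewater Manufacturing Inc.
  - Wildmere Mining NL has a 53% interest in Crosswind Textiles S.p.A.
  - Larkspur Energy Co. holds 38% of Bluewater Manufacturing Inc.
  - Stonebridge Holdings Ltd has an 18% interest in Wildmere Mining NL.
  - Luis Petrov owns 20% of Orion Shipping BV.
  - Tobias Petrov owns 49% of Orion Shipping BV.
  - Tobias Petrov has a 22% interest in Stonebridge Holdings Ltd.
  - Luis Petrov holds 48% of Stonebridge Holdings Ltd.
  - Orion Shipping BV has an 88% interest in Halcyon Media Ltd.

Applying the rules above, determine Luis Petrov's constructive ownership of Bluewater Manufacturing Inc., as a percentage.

15.975132%

By spousal attribution (R1), Luis Petrov is treated as also owning Tobias Petrov's interest in Stonebridge Holdings Ltd, giving 48% + 22% = 70%.
By spousal attribution (R1), Luis Petrov is treated as also owning Tobias Petrov's interest in Orion Shipping BV, giving 20% + 49% = 69%.
Chain via Stonebridge Holdings Ltd → Wildmere Mining NL → Crosswind Textiles S.p.A. (R3): 70% × 18% × 53% × 25% = 1.6695% of Bluewater Manufacturing Inc.
Chain via Orion Shipping BV → Halcyon Media Ltd → Larkspur Energy Co. (R3): 69% × 88% × 62% × 38% = 14.305632% of Bluewater Manufacturing Inc.
Aggregating (R2): 1.6695% + 14.305632% = 15.975132%.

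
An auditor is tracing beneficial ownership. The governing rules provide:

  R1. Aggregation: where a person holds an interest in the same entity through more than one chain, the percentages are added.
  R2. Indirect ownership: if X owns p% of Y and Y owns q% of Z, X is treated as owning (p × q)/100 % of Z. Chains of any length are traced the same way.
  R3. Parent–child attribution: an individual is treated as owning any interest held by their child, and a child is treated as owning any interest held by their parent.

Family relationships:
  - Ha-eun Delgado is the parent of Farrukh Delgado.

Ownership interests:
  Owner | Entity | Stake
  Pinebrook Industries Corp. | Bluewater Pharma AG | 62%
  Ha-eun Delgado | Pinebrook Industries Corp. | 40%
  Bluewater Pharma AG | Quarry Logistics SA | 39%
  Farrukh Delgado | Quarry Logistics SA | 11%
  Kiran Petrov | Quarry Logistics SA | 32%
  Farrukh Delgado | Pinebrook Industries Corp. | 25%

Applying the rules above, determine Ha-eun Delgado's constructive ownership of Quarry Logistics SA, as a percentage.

26.717%

By parent–child attribution (R3), Ha-eun Delgado is treated as also owning Farrukh Delgado's interest in Pinebrook Industries Corp, giving 40% + 25% = 65%.
By parent–child attribution (R3), Ha-eun Delgado is treated as owning Farrukh Delgado's 11% interest in Quarry Logistics SA.
Chain via Pinebrook Industries Corp. → Bluewater Pharma AG (R2): 65% × 62% × 39% = 15.717% of Quarry Logistics SA.
Direct interest in Quarry Logistics SA: 11%.
Aggregating (R1): 15.717% + 11% = 26.717%.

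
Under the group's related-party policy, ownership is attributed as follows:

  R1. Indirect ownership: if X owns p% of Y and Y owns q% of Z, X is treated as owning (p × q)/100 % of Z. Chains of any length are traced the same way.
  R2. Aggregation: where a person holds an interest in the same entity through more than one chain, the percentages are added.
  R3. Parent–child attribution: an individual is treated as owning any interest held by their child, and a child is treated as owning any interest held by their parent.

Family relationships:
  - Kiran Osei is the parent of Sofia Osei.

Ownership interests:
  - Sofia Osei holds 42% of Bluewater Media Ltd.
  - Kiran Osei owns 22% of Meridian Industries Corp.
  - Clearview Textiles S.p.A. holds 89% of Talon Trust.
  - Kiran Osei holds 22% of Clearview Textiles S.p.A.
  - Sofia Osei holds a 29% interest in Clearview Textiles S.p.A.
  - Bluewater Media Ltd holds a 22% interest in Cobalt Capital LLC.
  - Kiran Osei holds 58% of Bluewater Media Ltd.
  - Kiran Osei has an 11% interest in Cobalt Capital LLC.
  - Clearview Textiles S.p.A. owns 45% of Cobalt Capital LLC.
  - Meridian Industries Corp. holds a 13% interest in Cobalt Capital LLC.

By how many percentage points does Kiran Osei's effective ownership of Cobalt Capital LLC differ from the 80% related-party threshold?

By parent–child attribution (R3), Kiran Osei is treated as also owning Sofia Osei's interest in Bluewater Media Ltd, giving 58% + 42% = 100%.
By parent–child attribution (R3), Kiran Osei is treated as also owning Sofia Osei's interest in Clearview Textiles S.p.A, giving 22% + 29% = 51%.
Chain via Bluewater Media Ltd (R1): 100% × 22% = 22% of Cobalt Capital LLC.
Chain via Meridian Industries Corp. (R1): 22% × 13% = 2.86% of Cobalt Capital LLC.
Chain via Clearview Textiles S.p.A. (R1): 51% × 45% = 22.95% of Cobalt Capital LLC.
Direct interest in Cobalt Capital LLC: 11%.
Aggregating (R2): 22% + 2.86% + 22.95% + 11% = 58.81%.
58.81% falls short of the 80% threshold by 21.19 percentage points.

21.19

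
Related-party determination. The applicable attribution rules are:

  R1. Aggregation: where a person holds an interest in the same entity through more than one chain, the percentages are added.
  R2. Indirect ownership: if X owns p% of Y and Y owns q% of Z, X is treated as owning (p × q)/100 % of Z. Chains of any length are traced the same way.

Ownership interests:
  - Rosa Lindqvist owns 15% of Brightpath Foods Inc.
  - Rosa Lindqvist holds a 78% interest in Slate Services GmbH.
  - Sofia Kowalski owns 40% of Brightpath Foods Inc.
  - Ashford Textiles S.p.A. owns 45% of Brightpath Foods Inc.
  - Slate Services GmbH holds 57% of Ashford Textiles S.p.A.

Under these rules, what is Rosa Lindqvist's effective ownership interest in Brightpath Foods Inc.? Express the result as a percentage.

35.007%

Chain via Slate Services GmbH → Ashford Textiles S.p.A. (R2): 78% × 57% × 45% = 20.007% of Brightpath Foods Inc.
Direct interest in Brightpath Foods Inc: 15%.
Aggregating (R1): 20.007% + 15% = 35.007%.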